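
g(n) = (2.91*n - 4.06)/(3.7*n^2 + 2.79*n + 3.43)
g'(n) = (-7.4*n - 2.79)*(2.91*n - 4.06)/(3.7*n^2 + 2.79*n + 3.43)^2 + 2.91/(3.7*n^2 + 2.79*n + 3.43) = (-10.767*n^2 + 30.044*n + 21.3087)/(13.69*n^4 + 20.646*n^3 + 33.1661*n^2 + 19.1394*n + 11.7649)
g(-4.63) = -0.25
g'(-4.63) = -0.07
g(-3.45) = -0.37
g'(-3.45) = -0.15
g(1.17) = -0.06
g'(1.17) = 0.30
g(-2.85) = -0.48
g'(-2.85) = -0.23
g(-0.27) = -1.64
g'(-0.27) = 1.43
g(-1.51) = -1.10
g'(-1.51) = -0.83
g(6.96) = 0.08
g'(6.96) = -0.01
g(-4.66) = -0.25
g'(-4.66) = -0.07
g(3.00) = 0.10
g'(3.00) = 0.01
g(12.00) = 0.05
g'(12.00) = -0.00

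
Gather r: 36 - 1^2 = 35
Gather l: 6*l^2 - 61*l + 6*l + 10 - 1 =6*l^2 - 55*l + 9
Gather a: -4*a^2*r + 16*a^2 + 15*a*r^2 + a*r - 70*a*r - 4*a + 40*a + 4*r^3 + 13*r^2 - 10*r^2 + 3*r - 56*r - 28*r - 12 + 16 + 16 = a^2*(16 - 4*r) + a*(15*r^2 - 69*r + 36) + 4*r^3 + 3*r^2 - 81*r + 20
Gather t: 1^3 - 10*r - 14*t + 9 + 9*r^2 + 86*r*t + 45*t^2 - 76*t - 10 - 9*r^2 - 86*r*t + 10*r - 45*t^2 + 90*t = 0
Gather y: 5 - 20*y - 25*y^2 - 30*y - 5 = -25*y^2 - 50*y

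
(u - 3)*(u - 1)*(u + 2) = u^3 - 2*u^2 - 5*u + 6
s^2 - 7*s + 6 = (s - 6)*(s - 1)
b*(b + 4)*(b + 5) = b^3 + 9*b^2 + 20*b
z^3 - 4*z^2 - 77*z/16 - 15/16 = (z - 5)*(z + 1/4)*(z + 3/4)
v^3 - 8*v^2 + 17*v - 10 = (v - 5)*(v - 2)*(v - 1)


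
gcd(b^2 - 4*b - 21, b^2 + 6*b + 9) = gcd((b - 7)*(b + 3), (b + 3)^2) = b + 3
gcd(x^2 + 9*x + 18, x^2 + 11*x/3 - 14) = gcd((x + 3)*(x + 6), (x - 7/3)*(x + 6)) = x + 6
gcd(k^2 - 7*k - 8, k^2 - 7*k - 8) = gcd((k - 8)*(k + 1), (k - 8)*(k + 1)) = k^2 - 7*k - 8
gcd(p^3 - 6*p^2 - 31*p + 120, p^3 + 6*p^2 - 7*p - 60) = p^2 + 2*p - 15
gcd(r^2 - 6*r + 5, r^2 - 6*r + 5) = r^2 - 6*r + 5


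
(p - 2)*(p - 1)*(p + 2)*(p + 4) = p^4 + 3*p^3 - 8*p^2 - 12*p + 16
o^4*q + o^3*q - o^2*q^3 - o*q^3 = o*(o - q)*(o + q)*(o*q + q)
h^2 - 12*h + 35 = (h - 7)*(h - 5)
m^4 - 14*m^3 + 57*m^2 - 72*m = m*(m - 8)*(m - 3)^2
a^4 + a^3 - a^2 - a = a*(a - 1)*(a + 1)^2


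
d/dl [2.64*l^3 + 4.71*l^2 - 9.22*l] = 7.92*l^2 + 9.42*l - 9.22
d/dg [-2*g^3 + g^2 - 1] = 2*g*(1 - 3*g)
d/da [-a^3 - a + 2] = -3*a^2 - 1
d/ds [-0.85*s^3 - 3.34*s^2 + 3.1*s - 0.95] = -2.55*s^2 - 6.68*s + 3.1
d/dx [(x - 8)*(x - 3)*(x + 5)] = 3*x^2 - 12*x - 31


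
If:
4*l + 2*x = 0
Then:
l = -x/2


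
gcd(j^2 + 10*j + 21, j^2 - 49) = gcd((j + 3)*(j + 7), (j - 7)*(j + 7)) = j + 7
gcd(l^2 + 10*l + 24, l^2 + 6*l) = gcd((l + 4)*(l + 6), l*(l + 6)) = l + 6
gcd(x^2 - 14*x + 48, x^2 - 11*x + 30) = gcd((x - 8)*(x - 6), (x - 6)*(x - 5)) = x - 6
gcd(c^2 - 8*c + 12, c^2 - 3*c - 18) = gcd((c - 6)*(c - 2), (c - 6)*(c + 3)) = c - 6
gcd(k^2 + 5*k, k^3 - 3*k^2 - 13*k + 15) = 1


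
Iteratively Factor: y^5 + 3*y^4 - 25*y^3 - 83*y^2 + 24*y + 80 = (y + 4)*(y^4 - y^3 - 21*y^2 + y + 20) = (y - 5)*(y + 4)*(y^3 + 4*y^2 - y - 4) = (y - 5)*(y + 4)^2*(y^2 - 1) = (y - 5)*(y + 1)*(y + 4)^2*(y - 1)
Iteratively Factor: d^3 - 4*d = (d)*(d^2 - 4) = d*(d + 2)*(d - 2)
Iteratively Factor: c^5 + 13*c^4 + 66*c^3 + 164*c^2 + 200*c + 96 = (c + 4)*(c^4 + 9*c^3 + 30*c^2 + 44*c + 24) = (c + 3)*(c + 4)*(c^3 + 6*c^2 + 12*c + 8) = (c + 2)*(c + 3)*(c + 4)*(c^2 + 4*c + 4) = (c + 2)^2*(c + 3)*(c + 4)*(c + 2)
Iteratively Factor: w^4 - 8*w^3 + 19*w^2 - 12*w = (w - 3)*(w^3 - 5*w^2 + 4*w) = (w - 3)*(w - 1)*(w^2 - 4*w) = (w - 4)*(w - 3)*(w - 1)*(w)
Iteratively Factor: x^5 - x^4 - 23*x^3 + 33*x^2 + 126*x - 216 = (x - 3)*(x^4 + 2*x^3 - 17*x^2 - 18*x + 72) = (x - 3)*(x + 4)*(x^3 - 2*x^2 - 9*x + 18) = (x - 3)*(x + 3)*(x + 4)*(x^2 - 5*x + 6) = (x - 3)*(x - 2)*(x + 3)*(x + 4)*(x - 3)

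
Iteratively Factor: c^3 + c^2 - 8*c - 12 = (c + 2)*(c^2 - c - 6) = (c - 3)*(c + 2)*(c + 2)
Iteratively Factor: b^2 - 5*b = (b)*(b - 5)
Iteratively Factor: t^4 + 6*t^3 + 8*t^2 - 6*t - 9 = (t + 1)*(t^3 + 5*t^2 + 3*t - 9) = (t + 1)*(t + 3)*(t^2 + 2*t - 3) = (t + 1)*(t + 3)^2*(t - 1)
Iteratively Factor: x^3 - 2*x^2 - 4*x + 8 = (x + 2)*(x^2 - 4*x + 4) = (x - 2)*(x + 2)*(x - 2)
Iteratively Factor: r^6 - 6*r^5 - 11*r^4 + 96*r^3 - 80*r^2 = (r)*(r^5 - 6*r^4 - 11*r^3 + 96*r^2 - 80*r) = r*(r - 1)*(r^4 - 5*r^3 - 16*r^2 + 80*r) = r*(r - 1)*(r + 4)*(r^3 - 9*r^2 + 20*r) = r^2*(r - 1)*(r + 4)*(r^2 - 9*r + 20) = r^2*(r - 4)*(r - 1)*(r + 4)*(r - 5)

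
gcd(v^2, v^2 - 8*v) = v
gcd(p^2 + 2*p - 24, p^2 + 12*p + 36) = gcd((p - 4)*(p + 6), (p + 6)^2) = p + 6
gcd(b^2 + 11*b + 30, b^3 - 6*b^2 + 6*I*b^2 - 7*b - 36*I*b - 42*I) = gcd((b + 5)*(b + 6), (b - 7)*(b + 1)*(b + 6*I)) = 1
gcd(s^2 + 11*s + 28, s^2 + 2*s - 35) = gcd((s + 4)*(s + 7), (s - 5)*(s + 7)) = s + 7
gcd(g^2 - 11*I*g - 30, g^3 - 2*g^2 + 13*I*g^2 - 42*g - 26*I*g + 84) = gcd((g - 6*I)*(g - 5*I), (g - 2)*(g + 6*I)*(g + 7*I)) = 1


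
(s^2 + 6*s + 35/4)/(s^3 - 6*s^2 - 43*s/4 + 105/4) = (2*s + 7)/(2*s^2 - 17*s + 21)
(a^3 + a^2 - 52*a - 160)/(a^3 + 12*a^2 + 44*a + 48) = (a^2 - 3*a - 40)/(a^2 + 8*a + 12)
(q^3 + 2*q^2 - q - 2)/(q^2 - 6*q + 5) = (q^2 + 3*q + 2)/(q - 5)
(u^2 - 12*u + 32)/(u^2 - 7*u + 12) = (u - 8)/(u - 3)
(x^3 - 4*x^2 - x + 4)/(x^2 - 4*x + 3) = (x^2 - 3*x - 4)/(x - 3)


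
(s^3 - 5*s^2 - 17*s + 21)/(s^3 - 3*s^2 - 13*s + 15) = (s - 7)/(s - 5)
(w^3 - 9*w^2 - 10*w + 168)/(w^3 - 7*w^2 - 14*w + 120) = (w - 7)/(w - 5)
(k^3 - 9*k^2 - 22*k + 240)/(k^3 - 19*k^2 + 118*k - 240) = (k + 5)/(k - 5)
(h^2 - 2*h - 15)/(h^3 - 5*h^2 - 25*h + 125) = (h + 3)/(h^2 - 25)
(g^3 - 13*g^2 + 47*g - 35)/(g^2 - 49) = (g^2 - 6*g + 5)/(g + 7)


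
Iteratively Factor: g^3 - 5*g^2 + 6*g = (g - 3)*(g^2 - 2*g) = (g - 3)*(g - 2)*(g)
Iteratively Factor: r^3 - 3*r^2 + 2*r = (r - 2)*(r^2 - r) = r*(r - 2)*(r - 1)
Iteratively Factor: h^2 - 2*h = (h)*(h - 2)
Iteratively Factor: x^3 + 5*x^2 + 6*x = (x + 2)*(x^2 + 3*x) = x*(x + 2)*(x + 3)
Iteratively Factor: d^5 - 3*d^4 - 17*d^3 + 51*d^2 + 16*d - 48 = (d - 3)*(d^4 - 17*d^2 + 16) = (d - 3)*(d + 1)*(d^3 - d^2 - 16*d + 16) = (d - 3)*(d - 1)*(d + 1)*(d^2 - 16) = (d - 3)*(d - 1)*(d + 1)*(d + 4)*(d - 4)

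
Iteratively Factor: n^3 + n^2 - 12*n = (n - 3)*(n^2 + 4*n) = (n - 3)*(n + 4)*(n)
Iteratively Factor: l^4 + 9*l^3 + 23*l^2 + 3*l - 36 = (l + 3)*(l^3 + 6*l^2 + 5*l - 12) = (l + 3)*(l + 4)*(l^2 + 2*l - 3) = (l - 1)*(l + 3)*(l + 4)*(l + 3)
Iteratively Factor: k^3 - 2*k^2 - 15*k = (k)*(k^2 - 2*k - 15) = k*(k + 3)*(k - 5)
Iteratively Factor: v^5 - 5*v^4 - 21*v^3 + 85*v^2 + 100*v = (v + 1)*(v^4 - 6*v^3 - 15*v^2 + 100*v) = v*(v + 1)*(v^3 - 6*v^2 - 15*v + 100) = v*(v - 5)*(v + 1)*(v^2 - v - 20) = v*(v - 5)^2*(v + 1)*(v + 4)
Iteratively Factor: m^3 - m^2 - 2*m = (m)*(m^2 - m - 2) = m*(m - 2)*(m + 1)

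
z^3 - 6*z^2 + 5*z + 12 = (z - 4)*(z - 3)*(z + 1)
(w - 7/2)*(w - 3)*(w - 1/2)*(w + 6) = w^4 - w^3 - 113*w^2/4 + 309*w/4 - 63/2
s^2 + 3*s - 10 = (s - 2)*(s + 5)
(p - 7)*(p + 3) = p^2 - 4*p - 21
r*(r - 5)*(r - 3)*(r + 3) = r^4 - 5*r^3 - 9*r^2 + 45*r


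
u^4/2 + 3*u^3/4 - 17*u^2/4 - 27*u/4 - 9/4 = (u/2 + 1/2)*(u - 3)*(u + 1/2)*(u + 3)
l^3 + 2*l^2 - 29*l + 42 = (l - 3)*(l - 2)*(l + 7)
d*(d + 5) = d^2 + 5*d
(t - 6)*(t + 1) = t^2 - 5*t - 6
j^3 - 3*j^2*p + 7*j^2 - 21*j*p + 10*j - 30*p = (j + 2)*(j + 5)*(j - 3*p)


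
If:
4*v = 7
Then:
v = 7/4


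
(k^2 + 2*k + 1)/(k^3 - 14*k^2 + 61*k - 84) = (k^2 + 2*k + 1)/(k^3 - 14*k^2 + 61*k - 84)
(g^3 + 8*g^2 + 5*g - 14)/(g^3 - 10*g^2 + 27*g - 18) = (g^2 + 9*g + 14)/(g^2 - 9*g + 18)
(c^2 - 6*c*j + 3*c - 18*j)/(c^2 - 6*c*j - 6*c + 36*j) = (c + 3)/(c - 6)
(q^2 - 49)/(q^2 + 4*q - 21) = (q - 7)/(q - 3)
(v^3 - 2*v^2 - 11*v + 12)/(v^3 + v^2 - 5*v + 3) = (v - 4)/(v - 1)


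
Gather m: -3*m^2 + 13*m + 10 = -3*m^2 + 13*m + 10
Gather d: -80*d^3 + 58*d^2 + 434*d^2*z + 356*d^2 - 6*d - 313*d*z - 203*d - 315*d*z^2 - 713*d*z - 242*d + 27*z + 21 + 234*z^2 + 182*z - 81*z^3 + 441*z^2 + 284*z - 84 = -80*d^3 + d^2*(434*z + 414) + d*(-315*z^2 - 1026*z - 451) - 81*z^3 + 675*z^2 + 493*z - 63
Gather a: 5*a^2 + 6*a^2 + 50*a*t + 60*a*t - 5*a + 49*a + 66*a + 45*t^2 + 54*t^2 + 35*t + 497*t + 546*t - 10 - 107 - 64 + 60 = 11*a^2 + a*(110*t + 110) + 99*t^2 + 1078*t - 121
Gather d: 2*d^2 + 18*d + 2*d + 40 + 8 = 2*d^2 + 20*d + 48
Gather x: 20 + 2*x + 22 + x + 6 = 3*x + 48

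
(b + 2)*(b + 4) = b^2 + 6*b + 8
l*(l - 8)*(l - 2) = l^3 - 10*l^2 + 16*l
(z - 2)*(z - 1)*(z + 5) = z^3 + 2*z^2 - 13*z + 10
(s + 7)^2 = s^2 + 14*s + 49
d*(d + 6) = d^2 + 6*d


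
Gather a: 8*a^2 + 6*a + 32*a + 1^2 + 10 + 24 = 8*a^2 + 38*a + 35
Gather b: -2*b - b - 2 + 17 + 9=24 - 3*b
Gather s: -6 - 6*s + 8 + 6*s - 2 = 0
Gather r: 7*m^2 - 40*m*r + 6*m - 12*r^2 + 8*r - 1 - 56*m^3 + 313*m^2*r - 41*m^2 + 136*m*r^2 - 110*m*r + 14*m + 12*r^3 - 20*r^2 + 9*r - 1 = -56*m^3 - 34*m^2 + 20*m + 12*r^3 + r^2*(136*m - 32) + r*(313*m^2 - 150*m + 17) - 2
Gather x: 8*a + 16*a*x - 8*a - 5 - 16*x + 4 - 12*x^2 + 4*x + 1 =-12*x^2 + x*(16*a - 12)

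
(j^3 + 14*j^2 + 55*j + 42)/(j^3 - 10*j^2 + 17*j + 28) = (j^2 + 13*j + 42)/(j^2 - 11*j + 28)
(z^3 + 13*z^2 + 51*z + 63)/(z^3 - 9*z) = (z^2 + 10*z + 21)/(z*(z - 3))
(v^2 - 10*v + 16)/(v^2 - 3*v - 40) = (v - 2)/(v + 5)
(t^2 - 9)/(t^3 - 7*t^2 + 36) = (t + 3)/(t^2 - 4*t - 12)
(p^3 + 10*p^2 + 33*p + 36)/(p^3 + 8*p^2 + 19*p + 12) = (p + 3)/(p + 1)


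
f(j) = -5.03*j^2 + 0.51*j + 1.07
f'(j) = 0.51 - 10.06*j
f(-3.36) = -57.43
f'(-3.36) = 34.31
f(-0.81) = -2.64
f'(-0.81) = 8.66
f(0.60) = -0.43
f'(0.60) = -5.53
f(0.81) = -1.82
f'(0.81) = -7.64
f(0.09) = 1.08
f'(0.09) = -0.40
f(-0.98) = -4.26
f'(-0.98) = 10.37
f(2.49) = -28.85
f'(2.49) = -24.54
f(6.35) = -198.51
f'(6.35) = -63.37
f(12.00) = -717.13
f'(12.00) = -120.21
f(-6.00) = -183.07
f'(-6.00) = 60.87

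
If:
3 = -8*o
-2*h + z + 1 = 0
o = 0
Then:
No Solution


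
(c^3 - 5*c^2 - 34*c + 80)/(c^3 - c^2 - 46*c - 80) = (c - 2)/(c + 2)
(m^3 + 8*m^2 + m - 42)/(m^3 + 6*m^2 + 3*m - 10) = (m^3 + 8*m^2 + m - 42)/(m^3 + 6*m^2 + 3*m - 10)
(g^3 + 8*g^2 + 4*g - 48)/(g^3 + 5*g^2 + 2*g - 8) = (g^2 + 4*g - 12)/(g^2 + g - 2)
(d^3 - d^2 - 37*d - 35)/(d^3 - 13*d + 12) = (d^3 - d^2 - 37*d - 35)/(d^3 - 13*d + 12)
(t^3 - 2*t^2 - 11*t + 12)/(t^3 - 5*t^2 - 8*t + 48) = (t - 1)/(t - 4)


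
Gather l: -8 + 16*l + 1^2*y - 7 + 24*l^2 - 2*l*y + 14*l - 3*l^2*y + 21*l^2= l^2*(45 - 3*y) + l*(30 - 2*y) + y - 15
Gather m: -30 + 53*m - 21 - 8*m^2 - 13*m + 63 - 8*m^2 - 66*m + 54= -16*m^2 - 26*m + 66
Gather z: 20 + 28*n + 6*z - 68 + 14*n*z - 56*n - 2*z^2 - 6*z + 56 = 14*n*z - 28*n - 2*z^2 + 8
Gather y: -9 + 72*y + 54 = 72*y + 45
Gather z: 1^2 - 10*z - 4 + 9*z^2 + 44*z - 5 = 9*z^2 + 34*z - 8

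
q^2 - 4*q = q*(q - 4)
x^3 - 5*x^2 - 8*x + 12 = (x - 6)*(x - 1)*(x + 2)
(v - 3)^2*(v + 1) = v^3 - 5*v^2 + 3*v + 9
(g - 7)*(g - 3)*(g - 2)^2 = g^4 - 14*g^3 + 65*g^2 - 124*g + 84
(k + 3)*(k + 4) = k^2 + 7*k + 12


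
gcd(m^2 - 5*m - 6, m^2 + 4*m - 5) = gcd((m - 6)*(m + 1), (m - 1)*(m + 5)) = 1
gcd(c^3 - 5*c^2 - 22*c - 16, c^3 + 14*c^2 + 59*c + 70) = c + 2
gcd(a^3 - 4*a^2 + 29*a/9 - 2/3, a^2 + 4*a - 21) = a - 3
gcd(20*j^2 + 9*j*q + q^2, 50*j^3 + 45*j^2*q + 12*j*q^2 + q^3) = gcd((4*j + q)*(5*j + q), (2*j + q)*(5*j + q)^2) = 5*j + q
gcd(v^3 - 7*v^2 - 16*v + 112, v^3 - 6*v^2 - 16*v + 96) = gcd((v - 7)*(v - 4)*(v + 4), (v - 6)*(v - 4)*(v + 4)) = v^2 - 16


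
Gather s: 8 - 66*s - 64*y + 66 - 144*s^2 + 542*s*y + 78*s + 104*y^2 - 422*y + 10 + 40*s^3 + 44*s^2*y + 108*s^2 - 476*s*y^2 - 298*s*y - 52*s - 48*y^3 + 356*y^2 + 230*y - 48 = 40*s^3 + s^2*(44*y - 36) + s*(-476*y^2 + 244*y - 40) - 48*y^3 + 460*y^2 - 256*y + 36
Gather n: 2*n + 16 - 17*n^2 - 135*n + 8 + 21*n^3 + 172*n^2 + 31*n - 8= 21*n^3 + 155*n^2 - 102*n + 16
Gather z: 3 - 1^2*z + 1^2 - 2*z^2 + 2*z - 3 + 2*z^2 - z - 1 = 0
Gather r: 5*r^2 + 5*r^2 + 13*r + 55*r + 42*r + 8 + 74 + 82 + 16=10*r^2 + 110*r + 180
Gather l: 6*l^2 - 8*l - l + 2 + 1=6*l^2 - 9*l + 3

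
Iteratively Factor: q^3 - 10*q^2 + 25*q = (q - 5)*(q^2 - 5*q) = q*(q - 5)*(q - 5)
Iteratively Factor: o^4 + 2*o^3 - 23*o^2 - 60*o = (o + 4)*(o^3 - 2*o^2 - 15*o) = (o - 5)*(o + 4)*(o^2 + 3*o) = (o - 5)*(o + 3)*(o + 4)*(o)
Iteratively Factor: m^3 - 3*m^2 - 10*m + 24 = (m - 4)*(m^2 + m - 6) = (m - 4)*(m - 2)*(m + 3)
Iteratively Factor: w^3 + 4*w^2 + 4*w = (w + 2)*(w^2 + 2*w) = w*(w + 2)*(w + 2)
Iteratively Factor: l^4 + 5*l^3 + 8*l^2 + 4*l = (l + 1)*(l^3 + 4*l^2 + 4*l) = (l + 1)*(l + 2)*(l^2 + 2*l) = l*(l + 1)*(l + 2)*(l + 2)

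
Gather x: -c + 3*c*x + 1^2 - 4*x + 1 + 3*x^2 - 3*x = -c + 3*x^2 + x*(3*c - 7) + 2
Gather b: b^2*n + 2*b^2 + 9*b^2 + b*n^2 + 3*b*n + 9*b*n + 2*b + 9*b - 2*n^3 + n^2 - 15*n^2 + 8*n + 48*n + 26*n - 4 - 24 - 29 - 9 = b^2*(n + 11) + b*(n^2 + 12*n + 11) - 2*n^3 - 14*n^2 + 82*n - 66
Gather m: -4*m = -4*m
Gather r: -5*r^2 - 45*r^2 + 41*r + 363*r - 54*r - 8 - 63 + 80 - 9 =-50*r^2 + 350*r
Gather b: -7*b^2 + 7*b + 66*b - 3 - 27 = -7*b^2 + 73*b - 30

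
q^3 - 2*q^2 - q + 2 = (q - 2)*(q - 1)*(q + 1)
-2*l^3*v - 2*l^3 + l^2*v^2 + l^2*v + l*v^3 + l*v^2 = (-l + v)*(2*l + v)*(l*v + l)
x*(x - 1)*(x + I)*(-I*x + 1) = -I*x^4 + 2*x^3 + I*x^3 - 2*x^2 + I*x^2 - I*x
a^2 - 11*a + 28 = (a - 7)*(a - 4)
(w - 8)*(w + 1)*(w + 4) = w^3 - 3*w^2 - 36*w - 32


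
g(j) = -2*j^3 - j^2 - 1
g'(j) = -6*j^2 - 2*j = 2*j*(-3*j - 1)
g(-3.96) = 107.52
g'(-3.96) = -86.17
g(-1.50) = 3.50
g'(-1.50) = -10.50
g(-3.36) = 63.58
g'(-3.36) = -61.02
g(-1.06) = 0.26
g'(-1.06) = -4.62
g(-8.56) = 1180.17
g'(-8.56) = -422.52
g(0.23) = -1.08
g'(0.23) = -0.78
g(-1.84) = 8.07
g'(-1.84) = -16.63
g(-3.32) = 61.17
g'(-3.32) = -59.49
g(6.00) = -469.00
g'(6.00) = -228.00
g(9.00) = -1540.00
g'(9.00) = -504.00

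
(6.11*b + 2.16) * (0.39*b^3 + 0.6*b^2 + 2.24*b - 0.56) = 2.3829*b^4 + 4.5084*b^3 + 14.9824*b^2 + 1.4168*b - 1.2096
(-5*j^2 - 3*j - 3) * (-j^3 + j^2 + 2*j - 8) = 5*j^5 - 2*j^4 - 10*j^3 + 31*j^2 + 18*j + 24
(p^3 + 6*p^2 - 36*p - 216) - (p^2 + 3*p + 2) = p^3 + 5*p^2 - 39*p - 218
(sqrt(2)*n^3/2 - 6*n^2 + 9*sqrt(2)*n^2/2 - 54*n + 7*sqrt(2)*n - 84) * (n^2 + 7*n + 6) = sqrt(2)*n^5/2 - 6*n^4 + 8*sqrt(2)*n^4 - 96*n^3 + 83*sqrt(2)*n^3/2 - 498*n^2 + 76*sqrt(2)*n^2 - 912*n + 42*sqrt(2)*n - 504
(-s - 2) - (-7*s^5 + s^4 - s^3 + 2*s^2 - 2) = 7*s^5 - s^4 + s^3 - 2*s^2 - s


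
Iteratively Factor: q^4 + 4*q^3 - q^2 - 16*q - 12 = (q + 1)*(q^3 + 3*q^2 - 4*q - 12) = (q + 1)*(q + 3)*(q^2 - 4) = (q - 2)*(q + 1)*(q + 3)*(q + 2)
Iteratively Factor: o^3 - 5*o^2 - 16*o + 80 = (o + 4)*(o^2 - 9*o + 20) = (o - 5)*(o + 4)*(o - 4)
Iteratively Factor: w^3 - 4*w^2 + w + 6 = (w - 2)*(w^2 - 2*w - 3) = (w - 2)*(w + 1)*(w - 3)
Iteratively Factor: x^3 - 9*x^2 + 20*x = (x - 5)*(x^2 - 4*x) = (x - 5)*(x - 4)*(x)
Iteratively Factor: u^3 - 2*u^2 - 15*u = (u - 5)*(u^2 + 3*u) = u*(u - 5)*(u + 3)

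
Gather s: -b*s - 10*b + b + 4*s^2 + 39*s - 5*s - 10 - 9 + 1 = -9*b + 4*s^2 + s*(34 - b) - 18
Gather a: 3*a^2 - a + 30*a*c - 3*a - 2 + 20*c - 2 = 3*a^2 + a*(30*c - 4) + 20*c - 4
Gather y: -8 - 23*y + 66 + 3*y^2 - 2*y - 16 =3*y^2 - 25*y + 42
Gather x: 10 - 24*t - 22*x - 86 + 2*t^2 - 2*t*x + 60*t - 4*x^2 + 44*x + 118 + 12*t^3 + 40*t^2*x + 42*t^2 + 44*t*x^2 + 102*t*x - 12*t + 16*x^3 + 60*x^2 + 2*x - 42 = 12*t^3 + 44*t^2 + 24*t + 16*x^3 + x^2*(44*t + 56) + x*(40*t^2 + 100*t + 24)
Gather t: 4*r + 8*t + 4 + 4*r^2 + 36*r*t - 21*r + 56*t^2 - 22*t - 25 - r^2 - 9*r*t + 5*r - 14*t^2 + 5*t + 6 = 3*r^2 - 12*r + 42*t^2 + t*(27*r - 9) - 15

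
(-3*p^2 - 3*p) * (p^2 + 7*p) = -3*p^4 - 24*p^3 - 21*p^2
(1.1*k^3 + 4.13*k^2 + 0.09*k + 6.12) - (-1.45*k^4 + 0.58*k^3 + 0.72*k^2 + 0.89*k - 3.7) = 1.45*k^4 + 0.52*k^3 + 3.41*k^2 - 0.8*k + 9.82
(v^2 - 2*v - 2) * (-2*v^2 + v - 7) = -2*v^4 + 5*v^3 - 5*v^2 + 12*v + 14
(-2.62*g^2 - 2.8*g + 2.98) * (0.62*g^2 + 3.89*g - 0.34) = -1.6244*g^4 - 11.9278*g^3 - 8.1536*g^2 + 12.5442*g - 1.0132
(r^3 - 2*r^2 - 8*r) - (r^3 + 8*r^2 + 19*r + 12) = -10*r^2 - 27*r - 12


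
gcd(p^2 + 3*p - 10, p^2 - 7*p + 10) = p - 2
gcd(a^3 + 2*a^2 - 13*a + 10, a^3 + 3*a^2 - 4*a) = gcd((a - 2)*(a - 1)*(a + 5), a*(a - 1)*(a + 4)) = a - 1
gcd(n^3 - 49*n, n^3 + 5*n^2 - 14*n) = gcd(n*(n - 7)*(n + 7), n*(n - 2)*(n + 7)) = n^2 + 7*n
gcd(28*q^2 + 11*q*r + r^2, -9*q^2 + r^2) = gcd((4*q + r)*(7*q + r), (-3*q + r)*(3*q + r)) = 1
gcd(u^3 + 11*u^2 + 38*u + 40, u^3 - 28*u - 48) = u^2 + 6*u + 8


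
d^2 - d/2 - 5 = (d - 5/2)*(d + 2)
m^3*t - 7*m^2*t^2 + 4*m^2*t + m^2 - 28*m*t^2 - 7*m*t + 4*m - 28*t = (m + 4)*(m - 7*t)*(m*t + 1)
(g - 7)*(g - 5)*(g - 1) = g^3 - 13*g^2 + 47*g - 35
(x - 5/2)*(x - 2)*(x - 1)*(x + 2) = x^4 - 7*x^3/2 - 3*x^2/2 + 14*x - 10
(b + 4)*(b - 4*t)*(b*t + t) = b^3*t - 4*b^2*t^2 + 5*b^2*t - 20*b*t^2 + 4*b*t - 16*t^2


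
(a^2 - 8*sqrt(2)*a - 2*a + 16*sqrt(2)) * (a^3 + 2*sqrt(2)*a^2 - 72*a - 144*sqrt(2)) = a^5 - 6*sqrt(2)*a^4 - 2*a^4 - 104*a^3 + 12*sqrt(2)*a^3 + 208*a^2 + 432*sqrt(2)*a^2 - 864*sqrt(2)*a + 2304*a - 4608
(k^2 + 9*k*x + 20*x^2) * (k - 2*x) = k^3 + 7*k^2*x + 2*k*x^2 - 40*x^3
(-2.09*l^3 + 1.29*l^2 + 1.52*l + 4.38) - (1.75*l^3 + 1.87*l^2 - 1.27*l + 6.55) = -3.84*l^3 - 0.58*l^2 + 2.79*l - 2.17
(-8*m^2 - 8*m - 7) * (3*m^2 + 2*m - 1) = -24*m^4 - 40*m^3 - 29*m^2 - 6*m + 7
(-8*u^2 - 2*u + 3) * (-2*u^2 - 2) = 16*u^4 + 4*u^3 + 10*u^2 + 4*u - 6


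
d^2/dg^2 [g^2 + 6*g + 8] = 2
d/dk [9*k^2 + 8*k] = 18*k + 8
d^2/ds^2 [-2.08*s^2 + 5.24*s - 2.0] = -4.16000000000000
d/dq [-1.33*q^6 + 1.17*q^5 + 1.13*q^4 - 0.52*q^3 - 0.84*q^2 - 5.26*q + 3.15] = -7.98*q^5 + 5.85*q^4 + 4.52*q^3 - 1.56*q^2 - 1.68*q - 5.26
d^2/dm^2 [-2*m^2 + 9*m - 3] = -4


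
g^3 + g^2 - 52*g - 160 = (g - 8)*(g + 4)*(g + 5)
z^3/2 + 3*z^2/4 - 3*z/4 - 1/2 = (z/2 + 1)*(z - 1)*(z + 1/2)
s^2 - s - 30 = (s - 6)*(s + 5)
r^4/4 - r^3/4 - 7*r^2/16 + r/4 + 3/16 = (r/2 + 1/4)*(r/2 + 1/2)*(r - 3/2)*(r - 1)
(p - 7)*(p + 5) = p^2 - 2*p - 35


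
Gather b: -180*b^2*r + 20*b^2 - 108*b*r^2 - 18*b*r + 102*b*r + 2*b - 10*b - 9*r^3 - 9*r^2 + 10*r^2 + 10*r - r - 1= b^2*(20 - 180*r) + b*(-108*r^2 + 84*r - 8) - 9*r^3 + r^2 + 9*r - 1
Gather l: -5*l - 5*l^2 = -5*l^2 - 5*l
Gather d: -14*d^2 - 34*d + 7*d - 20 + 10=-14*d^2 - 27*d - 10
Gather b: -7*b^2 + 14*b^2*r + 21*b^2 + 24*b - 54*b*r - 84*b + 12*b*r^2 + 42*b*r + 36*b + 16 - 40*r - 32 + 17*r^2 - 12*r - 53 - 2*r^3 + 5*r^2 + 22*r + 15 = b^2*(14*r + 14) + b*(12*r^2 - 12*r - 24) - 2*r^3 + 22*r^2 - 30*r - 54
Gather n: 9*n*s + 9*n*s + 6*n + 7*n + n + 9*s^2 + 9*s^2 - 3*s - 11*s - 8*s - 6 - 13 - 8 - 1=n*(18*s + 14) + 18*s^2 - 22*s - 28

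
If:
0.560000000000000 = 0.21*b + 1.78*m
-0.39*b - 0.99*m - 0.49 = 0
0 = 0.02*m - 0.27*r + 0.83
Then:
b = -2.93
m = 0.66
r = 3.12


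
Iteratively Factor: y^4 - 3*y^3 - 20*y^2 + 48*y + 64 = (y + 4)*(y^3 - 7*y^2 + 8*y + 16) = (y - 4)*(y + 4)*(y^2 - 3*y - 4) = (y - 4)*(y + 1)*(y + 4)*(y - 4)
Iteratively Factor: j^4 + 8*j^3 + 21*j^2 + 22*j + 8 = (j + 4)*(j^3 + 4*j^2 + 5*j + 2) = (j + 1)*(j + 4)*(j^2 + 3*j + 2) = (j + 1)*(j + 2)*(j + 4)*(j + 1)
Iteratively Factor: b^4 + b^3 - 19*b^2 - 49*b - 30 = (b + 3)*(b^3 - 2*b^2 - 13*b - 10) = (b + 2)*(b + 3)*(b^2 - 4*b - 5) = (b + 1)*(b + 2)*(b + 3)*(b - 5)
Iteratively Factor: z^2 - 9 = (z + 3)*(z - 3)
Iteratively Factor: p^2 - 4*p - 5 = (p - 5)*(p + 1)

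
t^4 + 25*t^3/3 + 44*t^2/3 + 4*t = t*(t + 1/3)*(t + 2)*(t + 6)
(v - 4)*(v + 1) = v^2 - 3*v - 4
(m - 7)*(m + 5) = m^2 - 2*m - 35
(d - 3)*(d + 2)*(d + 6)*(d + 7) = d^4 + 12*d^3 + 23*d^2 - 120*d - 252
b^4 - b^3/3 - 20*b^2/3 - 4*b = b*(b - 3)*(b + 2/3)*(b + 2)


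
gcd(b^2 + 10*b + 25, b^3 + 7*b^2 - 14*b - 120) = b + 5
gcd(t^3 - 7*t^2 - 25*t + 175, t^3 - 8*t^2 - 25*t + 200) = t^2 - 25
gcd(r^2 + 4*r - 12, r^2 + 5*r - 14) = r - 2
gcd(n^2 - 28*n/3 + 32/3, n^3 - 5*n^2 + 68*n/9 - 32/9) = n - 4/3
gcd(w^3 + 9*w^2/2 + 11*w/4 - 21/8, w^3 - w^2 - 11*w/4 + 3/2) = w^2 + w - 3/4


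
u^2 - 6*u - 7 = (u - 7)*(u + 1)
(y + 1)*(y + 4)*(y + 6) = y^3 + 11*y^2 + 34*y + 24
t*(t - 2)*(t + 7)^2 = t^4 + 12*t^3 + 21*t^2 - 98*t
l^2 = l^2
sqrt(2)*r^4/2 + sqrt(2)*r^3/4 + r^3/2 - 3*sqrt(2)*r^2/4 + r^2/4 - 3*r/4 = r*(r - 1)*(r + 3/2)*(sqrt(2)*r/2 + 1/2)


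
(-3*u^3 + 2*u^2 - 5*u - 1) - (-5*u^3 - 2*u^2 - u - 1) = 2*u^3 + 4*u^2 - 4*u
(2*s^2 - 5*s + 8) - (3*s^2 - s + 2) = -s^2 - 4*s + 6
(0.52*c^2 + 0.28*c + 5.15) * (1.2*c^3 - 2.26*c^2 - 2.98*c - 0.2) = 0.624*c^5 - 0.8392*c^4 + 3.9976*c^3 - 12.5774*c^2 - 15.403*c - 1.03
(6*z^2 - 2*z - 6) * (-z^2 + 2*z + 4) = -6*z^4 + 14*z^3 + 26*z^2 - 20*z - 24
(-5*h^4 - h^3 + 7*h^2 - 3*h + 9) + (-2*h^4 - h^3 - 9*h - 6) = -7*h^4 - 2*h^3 + 7*h^2 - 12*h + 3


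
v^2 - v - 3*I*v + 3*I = (v - 1)*(v - 3*I)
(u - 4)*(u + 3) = u^2 - u - 12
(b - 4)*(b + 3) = b^2 - b - 12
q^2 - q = q*(q - 1)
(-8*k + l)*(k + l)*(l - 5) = -8*k^2*l + 40*k^2 - 7*k*l^2 + 35*k*l + l^3 - 5*l^2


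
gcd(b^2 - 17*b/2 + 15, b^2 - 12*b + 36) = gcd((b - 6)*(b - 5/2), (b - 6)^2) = b - 6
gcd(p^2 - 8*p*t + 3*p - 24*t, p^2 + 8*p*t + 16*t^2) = 1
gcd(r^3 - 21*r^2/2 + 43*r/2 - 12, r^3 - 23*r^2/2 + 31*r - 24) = r^2 - 19*r/2 + 12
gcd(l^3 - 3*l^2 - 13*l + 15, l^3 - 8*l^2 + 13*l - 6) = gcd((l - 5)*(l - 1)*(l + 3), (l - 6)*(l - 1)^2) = l - 1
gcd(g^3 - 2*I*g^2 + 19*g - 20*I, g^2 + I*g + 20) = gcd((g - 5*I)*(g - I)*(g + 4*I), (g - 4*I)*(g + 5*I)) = 1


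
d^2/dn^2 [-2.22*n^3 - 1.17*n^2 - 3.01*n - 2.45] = -13.32*n - 2.34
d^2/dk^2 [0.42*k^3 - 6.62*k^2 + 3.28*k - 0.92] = 2.52*k - 13.24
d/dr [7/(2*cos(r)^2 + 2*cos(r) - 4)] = 7*(2*cos(r) + 1)*sin(r)/(2*(cos(r)^2 + cos(r) - 2)^2)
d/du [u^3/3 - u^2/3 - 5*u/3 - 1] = u^2 - 2*u/3 - 5/3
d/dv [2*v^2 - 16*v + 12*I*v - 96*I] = 4*v - 16 + 12*I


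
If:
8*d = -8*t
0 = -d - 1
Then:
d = -1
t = 1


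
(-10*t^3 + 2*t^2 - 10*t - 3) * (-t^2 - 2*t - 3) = 10*t^5 + 18*t^4 + 36*t^3 + 17*t^2 + 36*t + 9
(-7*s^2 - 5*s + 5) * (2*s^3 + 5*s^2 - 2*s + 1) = -14*s^5 - 45*s^4 - s^3 + 28*s^2 - 15*s + 5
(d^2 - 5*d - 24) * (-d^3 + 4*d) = -d^5 + 5*d^4 + 28*d^3 - 20*d^2 - 96*d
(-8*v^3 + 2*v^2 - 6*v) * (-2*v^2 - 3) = 16*v^5 - 4*v^4 + 36*v^3 - 6*v^2 + 18*v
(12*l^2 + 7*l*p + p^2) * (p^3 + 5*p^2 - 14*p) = 12*l^2*p^3 + 60*l^2*p^2 - 168*l^2*p + 7*l*p^4 + 35*l*p^3 - 98*l*p^2 + p^5 + 5*p^4 - 14*p^3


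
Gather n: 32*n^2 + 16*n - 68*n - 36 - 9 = 32*n^2 - 52*n - 45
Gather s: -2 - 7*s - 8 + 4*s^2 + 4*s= 4*s^2 - 3*s - 10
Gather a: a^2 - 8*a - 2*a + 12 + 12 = a^2 - 10*a + 24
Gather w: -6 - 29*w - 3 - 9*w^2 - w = -9*w^2 - 30*w - 9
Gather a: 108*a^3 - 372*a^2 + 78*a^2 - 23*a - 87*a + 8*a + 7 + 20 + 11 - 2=108*a^3 - 294*a^2 - 102*a + 36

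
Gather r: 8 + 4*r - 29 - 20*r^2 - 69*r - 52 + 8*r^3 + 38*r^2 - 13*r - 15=8*r^3 + 18*r^2 - 78*r - 88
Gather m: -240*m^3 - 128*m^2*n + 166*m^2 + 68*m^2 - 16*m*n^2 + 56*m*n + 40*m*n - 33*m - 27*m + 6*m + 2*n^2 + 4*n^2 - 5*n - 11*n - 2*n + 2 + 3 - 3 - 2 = -240*m^3 + m^2*(234 - 128*n) + m*(-16*n^2 + 96*n - 54) + 6*n^2 - 18*n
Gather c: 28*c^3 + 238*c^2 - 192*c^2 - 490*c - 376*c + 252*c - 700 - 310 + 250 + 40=28*c^3 + 46*c^2 - 614*c - 720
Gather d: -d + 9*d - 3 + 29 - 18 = 8*d + 8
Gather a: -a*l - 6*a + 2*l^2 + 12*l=a*(-l - 6) + 2*l^2 + 12*l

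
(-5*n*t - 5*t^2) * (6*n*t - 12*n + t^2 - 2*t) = -30*n^2*t^2 + 60*n^2*t - 35*n*t^3 + 70*n*t^2 - 5*t^4 + 10*t^3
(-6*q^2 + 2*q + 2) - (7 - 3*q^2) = -3*q^2 + 2*q - 5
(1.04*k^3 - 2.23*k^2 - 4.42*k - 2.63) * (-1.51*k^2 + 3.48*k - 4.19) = -1.5704*k^5 + 6.9865*k^4 - 5.4438*k^3 - 2.0666*k^2 + 9.3674*k + 11.0197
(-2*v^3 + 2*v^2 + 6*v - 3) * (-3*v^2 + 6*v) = 6*v^5 - 18*v^4 - 6*v^3 + 45*v^2 - 18*v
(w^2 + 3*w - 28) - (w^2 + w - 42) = 2*w + 14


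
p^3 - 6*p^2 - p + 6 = (p - 6)*(p - 1)*(p + 1)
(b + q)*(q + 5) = b*q + 5*b + q^2 + 5*q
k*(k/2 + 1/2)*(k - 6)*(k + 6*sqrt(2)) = k^4/2 - 5*k^3/2 + 3*sqrt(2)*k^3 - 15*sqrt(2)*k^2 - 3*k^2 - 18*sqrt(2)*k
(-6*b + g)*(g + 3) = -6*b*g - 18*b + g^2 + 3*g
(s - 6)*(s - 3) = s^2 - 9*s + 18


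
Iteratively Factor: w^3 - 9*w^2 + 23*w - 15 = (w - 1)*(w^2 - 8*w + 15) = (w - 3)*(w - 1)*(w - 5)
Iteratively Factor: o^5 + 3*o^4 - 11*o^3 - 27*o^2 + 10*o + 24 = (o - 3)*(o^4 + 6*o^3 + 7*o^2 - 6*o - 8) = (o - 3)*(o - 1)*(o^3 + 7*o^2 + 14*o + 8) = (o - 3)*(o - 1)*(o + 4)*(o^2 + 3*o + 2) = (o - 3)*(o - 1)*(o + 2)*(o + 4)*(o + 1)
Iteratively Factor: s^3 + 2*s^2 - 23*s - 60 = (s + 4)*(s^2 - 2*s - 15) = (s - 5)*(s + 4)*(s + 3)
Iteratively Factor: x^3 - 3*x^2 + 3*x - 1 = (x - 1)*(x^2 - 2*x + 1) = (x - 1)^2*(x - 1)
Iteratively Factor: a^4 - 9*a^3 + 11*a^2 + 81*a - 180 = (a - 5)*(a^3 - 4*a^2 - 9*a + 36) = (a - 5)*(a + 3)*(a^2 - 7*a + 12) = (a - 5)*(a - 4)*(a + 3)*(a - 3)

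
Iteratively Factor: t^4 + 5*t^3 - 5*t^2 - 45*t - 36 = (t + 3)*(t^3 + 2*t^2 - 11*t - 12) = (t - 3)*(t + 3)*(t^2 + 5*t + 4) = (t - 3)*(t + 3)*(t + 4)*(t + 1)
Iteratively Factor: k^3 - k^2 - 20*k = (k)*(k^2 - k - 20) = k*(k - 5)*(k + 4)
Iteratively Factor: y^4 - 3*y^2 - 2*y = (y + 1)*(y^3 - y^2 - 2*y) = (y - 2)*(y + 1)*(y^2 + y) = (y - 2)*(y + 1)^2*(y)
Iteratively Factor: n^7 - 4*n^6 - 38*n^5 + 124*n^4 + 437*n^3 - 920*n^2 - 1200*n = (n - 5)*(n^6 + n^5 - 33*n^4 - 41*n^3 + 232*n^2 + 240*n) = n*(n - 5)*(n^5 + n^4 - 33*n^3 - 41*n^2 + 232*n + 240) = n*(n - 5)^2*(n^4 + 6*n^3 - 3*n^2 - 56*n - 48) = n*(n - 5)^2*(n - 3)*(n^3 + 9*n^2 + 24*n + 16) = n*(n - 5)^2*(n - 3)*(n + 4)*(n^2 + 5*n + 4) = n*(n - 5)^2*(n - 3)*(n + 4)^2*(n + 1)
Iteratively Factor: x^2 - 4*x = (x)*(x - 4)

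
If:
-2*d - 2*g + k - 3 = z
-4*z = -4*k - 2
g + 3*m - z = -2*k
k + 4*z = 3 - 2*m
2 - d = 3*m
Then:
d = -19/112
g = -177/112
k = -5/56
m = 81/112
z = 23/56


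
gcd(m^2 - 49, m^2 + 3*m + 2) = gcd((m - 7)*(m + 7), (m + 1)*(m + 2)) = 1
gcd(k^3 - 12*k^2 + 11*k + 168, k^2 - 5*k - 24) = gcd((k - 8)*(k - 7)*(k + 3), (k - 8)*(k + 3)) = k^2 - 5*k - 24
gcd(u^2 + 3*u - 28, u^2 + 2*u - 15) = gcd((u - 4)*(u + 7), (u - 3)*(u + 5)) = 1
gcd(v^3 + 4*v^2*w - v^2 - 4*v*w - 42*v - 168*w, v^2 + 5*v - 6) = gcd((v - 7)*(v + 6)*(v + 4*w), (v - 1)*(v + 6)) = v + 6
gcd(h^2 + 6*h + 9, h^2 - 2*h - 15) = h + 3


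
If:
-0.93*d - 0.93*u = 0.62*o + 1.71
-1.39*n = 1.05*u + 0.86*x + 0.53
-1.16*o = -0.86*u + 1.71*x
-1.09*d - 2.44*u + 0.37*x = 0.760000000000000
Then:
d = 2.27429866817795*x - 4.13036682236584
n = 0.0342124147097737*x - 1.53980564577123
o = 1.13701450653114 - 2.11494049305752*x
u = 1.53364747392572 - 0.864338339472938*x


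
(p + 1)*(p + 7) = p^2 + 8*p + 7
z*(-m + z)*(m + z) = -m^2*z + z^3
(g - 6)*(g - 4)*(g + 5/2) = g^3 - 15*g^2/2 - g + 60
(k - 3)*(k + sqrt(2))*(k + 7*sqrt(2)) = k^3 - 3*k^2 + 8*sqrt(2)*k^2 - 24*sqrt(2)*k + 14*k - 42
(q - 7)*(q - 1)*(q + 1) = q^3 - 7*q^2 - q + 7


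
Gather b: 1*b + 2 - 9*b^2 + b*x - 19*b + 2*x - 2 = -9*b^2 + b*(x - 18) + 2*x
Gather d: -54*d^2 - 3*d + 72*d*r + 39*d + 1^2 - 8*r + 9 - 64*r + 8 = -54*d^2 + d*(72*r + 36) - 72*r + 18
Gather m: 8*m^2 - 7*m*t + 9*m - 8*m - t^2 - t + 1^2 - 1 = 8*m^2 + m*(1 - 7*t) - t^2 - t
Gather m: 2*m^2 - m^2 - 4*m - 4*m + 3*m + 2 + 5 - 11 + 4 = m^2 - 5*m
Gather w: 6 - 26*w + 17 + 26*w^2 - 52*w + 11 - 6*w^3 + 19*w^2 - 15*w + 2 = -6*w^3 + 45*w^2 - 93*w + 36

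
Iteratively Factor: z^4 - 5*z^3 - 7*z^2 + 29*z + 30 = (z + 1)*(z^3 - 6*z^2 - z + 30) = (z + 1)*(z + 2)*(z^2 - 8*z + 15) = (z - 5)*(z + 1)*(z + 2)*(z - 3)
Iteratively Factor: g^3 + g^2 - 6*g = (g)*(g^2 + g - 6) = g*(g - 2)*(g + 3)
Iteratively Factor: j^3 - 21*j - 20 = (j - 5)*(j^2 + 5*j + 4) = (j - 5)*(j + 1)*(j + 4)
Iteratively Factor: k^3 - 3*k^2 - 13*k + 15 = (k + 3)*(k^2 - 6*k + 5) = (k - 5)*(k + 3)*(k - 1)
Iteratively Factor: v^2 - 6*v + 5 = (v - 1)*(v - 5)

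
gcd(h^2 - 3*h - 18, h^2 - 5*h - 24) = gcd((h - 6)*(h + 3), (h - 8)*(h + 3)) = h + 3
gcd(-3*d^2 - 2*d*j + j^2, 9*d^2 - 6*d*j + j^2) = 3*d - j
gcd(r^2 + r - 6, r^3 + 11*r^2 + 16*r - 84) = r - 2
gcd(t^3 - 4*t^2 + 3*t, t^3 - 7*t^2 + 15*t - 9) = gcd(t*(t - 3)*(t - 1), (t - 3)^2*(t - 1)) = t^2 - 4*t + 3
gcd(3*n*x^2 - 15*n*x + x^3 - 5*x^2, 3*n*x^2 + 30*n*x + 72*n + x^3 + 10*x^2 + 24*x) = 3*n + x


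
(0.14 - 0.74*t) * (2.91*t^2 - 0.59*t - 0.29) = -2.1534*t^3 + 0.844*t^2 + 0.132*t - 0.0406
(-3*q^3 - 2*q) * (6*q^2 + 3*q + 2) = -18*q^5 - 9*q^4 - 18*q^3 - 6*q^2 - 4*q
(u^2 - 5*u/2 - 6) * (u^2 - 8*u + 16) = u^4 - 21*u^3/2 + 30*u^2 + 8*u - 96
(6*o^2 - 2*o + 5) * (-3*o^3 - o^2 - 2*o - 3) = -18*o^5 - 25*o^3 - 19*o^2 - 4*o - 15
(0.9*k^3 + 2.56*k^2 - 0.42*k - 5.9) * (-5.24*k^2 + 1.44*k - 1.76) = -4.716*k^5 - 12.1184*k^4 + 4.3032*k^3 + 25.8056*k^2 - 7.7568*k + 10.384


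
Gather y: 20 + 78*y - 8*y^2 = -8*y^2 + 78*y + 20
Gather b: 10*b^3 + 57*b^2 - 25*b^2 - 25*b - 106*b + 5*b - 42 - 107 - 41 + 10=10*b^3 + 32*b^2 - 126*b - 180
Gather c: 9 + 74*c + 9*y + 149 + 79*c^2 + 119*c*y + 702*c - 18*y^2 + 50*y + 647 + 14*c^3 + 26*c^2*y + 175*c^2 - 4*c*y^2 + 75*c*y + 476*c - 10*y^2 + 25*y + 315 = 14*c^3 + c^2*(26*y + 254) + c*(-4*y^2 + 194*y + 1252) - 28*y^2 + 84*y + 1120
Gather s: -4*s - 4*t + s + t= -3*s - 3*t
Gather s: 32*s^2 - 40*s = 32*s^2 - 40*s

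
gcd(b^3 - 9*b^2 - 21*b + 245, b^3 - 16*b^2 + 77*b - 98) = b^2 - 14*b + 49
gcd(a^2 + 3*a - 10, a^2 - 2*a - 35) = a + 5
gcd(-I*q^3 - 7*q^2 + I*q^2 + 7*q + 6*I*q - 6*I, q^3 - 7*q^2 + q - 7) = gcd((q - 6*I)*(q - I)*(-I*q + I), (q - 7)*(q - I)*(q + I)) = q - I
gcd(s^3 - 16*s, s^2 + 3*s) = s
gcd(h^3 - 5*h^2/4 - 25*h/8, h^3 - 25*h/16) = h^2 + 5*h/4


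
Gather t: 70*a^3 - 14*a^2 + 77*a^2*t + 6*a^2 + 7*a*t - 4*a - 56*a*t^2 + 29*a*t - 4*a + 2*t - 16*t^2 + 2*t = 70*a^3 - 8*a^2 - 8*a + t^2*(-56*a - 16) + t*(77*a^2 + 36*a + 4)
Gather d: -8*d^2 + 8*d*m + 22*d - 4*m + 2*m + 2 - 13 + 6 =-8*d^2 + d*(8*m + 22) - 2*m - 5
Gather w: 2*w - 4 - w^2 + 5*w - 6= -w^2 + 7*w - 10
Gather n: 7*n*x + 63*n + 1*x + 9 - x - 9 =n*(7*x + 63)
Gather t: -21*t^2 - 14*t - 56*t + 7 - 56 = -21*t^2 - 70*t - 49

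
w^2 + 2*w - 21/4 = (w - 3/2)*(w + 7/2)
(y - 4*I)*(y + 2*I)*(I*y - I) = I*y^3 + 2*y^2 - I*y^2 - 2*y + 8*I*y - 8*I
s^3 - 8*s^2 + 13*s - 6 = (s - 6)*(s - 1)^2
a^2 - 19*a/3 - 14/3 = (a - 7)*(a + 2/3)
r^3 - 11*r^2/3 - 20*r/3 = r*(r - 5)*(r + 4/3)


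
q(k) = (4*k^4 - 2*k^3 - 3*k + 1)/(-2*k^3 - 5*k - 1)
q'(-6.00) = -2.11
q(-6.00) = 12.22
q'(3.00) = -2.20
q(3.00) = -3.74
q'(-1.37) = -1.76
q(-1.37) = 2.21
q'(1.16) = -1.18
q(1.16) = -0.17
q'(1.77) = -1.90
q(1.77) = -1.14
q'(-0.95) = -0.97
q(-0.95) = 1.61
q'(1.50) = -1.66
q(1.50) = -0.66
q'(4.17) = -2.18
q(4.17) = -6.31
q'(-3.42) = -2.22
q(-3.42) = 6.64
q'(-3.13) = -2.24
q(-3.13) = 6.00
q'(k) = (6*k^2 + 5)*(4*k^4 - 2*k^3 - 3*k + 1)/(-2*k^3 - 5*k - 1)^2 + (16*k^3 - 6*k^2 - 3)/(-2*k^3 - 5*k - 1) = 4*(-2*k^6 - 15*k^4 - 2*k^3 + 3*k^2 + 2)/(4*k^6 + 20*k^4 + 4*k^3 + 25*k^2 + 10*k + 1)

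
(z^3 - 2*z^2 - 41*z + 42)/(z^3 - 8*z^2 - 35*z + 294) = (z - 1)/(z - 7)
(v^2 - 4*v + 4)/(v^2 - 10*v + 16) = (v - 2)/(v - 8)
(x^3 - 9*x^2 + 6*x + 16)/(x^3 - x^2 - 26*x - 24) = (x^2 - 10*x + 16)/(x^2 - 2*x - 24)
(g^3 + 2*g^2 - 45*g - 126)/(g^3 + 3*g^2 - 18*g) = (g^2 - 4*g - 21)/(g*(g - 3))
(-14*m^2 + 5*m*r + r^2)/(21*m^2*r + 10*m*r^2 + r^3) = (-2*m + r)/(r*(3*m + r))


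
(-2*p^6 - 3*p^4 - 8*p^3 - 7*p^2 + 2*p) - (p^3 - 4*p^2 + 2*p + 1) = -2*p^6 - 3*p^4 - 9*p^3 - 3*p^2 - 1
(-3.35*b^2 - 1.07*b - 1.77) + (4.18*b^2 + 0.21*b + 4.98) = 0.83*b^2 - 0.86*b + 3.21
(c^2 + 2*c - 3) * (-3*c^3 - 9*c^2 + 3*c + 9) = -3*c^5 - 15*c^4 - 6*c^3 + 42*c^2 + 9*c - 27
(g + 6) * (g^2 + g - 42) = g^3 + 7*g^2 - 36*g - 252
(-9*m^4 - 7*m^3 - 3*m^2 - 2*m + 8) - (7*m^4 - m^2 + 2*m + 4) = -16*m^4 - 7*m^3 - 2*m^2 - 4*m + 4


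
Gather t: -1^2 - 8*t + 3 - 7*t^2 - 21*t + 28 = -7*t^2 - 29*t + 30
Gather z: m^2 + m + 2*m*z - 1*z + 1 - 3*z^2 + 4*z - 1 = m^2 + m - 3*z^2 + z*(2*m + 3)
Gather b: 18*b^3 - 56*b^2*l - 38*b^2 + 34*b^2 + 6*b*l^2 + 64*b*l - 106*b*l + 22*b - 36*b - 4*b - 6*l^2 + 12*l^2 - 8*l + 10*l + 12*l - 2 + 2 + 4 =18*b^3 + b^2*(-56*l - 4) + b*(6*l^2 - 42*l - 18) + 6*l^2 + 14*l + 4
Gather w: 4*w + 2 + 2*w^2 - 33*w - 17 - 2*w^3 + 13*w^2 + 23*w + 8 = -2*w^3 + 15*w^2 - 6*w - 7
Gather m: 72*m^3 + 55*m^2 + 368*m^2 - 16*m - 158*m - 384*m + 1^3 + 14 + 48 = 72*m^3 + 423*m^2 - 558*m + 63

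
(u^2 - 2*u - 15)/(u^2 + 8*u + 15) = (u - 5)/(u + 5)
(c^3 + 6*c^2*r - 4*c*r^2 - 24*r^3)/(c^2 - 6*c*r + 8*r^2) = (-c^2 - 8*c*r - 12*r^2)/(-c + 4*r)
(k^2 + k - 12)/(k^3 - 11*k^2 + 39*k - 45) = (k + 4)/(k^2 - 8*k + 15)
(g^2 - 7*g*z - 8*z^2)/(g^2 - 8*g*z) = (g + z)/g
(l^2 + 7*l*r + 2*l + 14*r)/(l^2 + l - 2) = (l + 7*r)/(l - 1)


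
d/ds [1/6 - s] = -1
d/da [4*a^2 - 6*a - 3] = 8*a - 6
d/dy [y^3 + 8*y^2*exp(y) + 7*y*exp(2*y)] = 8*y^2*exp(y) + 3*y^2 + 14*y*exp(2*y) + 16*y*exp(y) + 7*exp(2*y)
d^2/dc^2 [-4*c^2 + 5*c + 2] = -8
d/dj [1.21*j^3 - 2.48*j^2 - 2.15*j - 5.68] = 3.63*j^2 - 4.96*j - 2.15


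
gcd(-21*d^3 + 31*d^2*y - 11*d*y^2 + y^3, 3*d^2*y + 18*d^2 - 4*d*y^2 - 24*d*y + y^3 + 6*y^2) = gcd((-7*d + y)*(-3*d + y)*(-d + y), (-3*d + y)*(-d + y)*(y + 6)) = 3*d^2 - 4*d*y + y^2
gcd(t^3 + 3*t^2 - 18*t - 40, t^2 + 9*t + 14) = t + 2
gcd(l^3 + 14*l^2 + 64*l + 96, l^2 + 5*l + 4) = l + 4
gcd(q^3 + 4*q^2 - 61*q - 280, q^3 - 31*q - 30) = q + 5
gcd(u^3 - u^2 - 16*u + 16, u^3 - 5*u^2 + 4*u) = u^2 - 5*u + 4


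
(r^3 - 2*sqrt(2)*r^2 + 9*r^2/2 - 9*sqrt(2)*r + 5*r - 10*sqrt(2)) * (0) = 0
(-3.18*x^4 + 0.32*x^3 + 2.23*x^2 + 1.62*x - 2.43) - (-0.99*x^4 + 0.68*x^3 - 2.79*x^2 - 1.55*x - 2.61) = -2.19*x^4 - 0.36*x^3 + 5.02*x^2 + 3.17*x + 0.18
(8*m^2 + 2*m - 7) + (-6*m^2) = 2*m^2 + 2*m - 7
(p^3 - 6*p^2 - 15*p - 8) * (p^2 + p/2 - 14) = p^5 - 11*p^4/2 - 32*p^3 + 137*p^2/2 + 206*p + 112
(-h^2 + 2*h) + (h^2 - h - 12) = h - 12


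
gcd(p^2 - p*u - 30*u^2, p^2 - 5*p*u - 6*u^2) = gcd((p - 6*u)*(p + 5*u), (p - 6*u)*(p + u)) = p - 6*u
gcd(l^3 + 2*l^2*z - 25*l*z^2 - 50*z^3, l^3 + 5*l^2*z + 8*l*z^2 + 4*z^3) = l + 2*z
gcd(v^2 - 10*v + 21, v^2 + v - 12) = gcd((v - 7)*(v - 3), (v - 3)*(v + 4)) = v - 3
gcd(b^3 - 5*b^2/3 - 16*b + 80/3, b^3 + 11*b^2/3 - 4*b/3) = b + 4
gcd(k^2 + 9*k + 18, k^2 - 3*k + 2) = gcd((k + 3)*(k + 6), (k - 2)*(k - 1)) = 1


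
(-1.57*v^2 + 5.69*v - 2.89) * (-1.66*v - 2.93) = 2.6062*v^3 - 4.8453*v^2 - 11.8743*v + 8.4677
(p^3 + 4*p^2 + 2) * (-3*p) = -3*p^4 - 12*p^3 - 6*p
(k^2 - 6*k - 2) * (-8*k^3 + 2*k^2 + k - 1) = -8*k^5 + 50*k^4 + 5*k^3 - 11*k^2 + 4*k + 2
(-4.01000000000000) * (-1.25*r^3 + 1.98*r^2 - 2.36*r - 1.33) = 5.0125*r^3 - 7.9398*r^2 + 9.4636*r + 5.3333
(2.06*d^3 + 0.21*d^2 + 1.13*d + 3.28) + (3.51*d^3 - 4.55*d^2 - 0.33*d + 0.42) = 5.57*d^3 - 4.34*d^2 + 0.8*d + 3.7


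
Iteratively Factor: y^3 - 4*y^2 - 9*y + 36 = (y + 3)*(y^2 - 7*y + 12) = (y - 3)*(y + 3)*(y - 4)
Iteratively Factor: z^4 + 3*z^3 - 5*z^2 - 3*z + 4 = (z - 1)*(z^3 + 4*z^2 - z - 4) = (z - 1)^2*(z^2 + 5*z + 4) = (z - 1)^2*(z + 1)*(z + 4)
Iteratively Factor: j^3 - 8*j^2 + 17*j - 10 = (j - 2)*(j^2 - 6*j + 5) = (j - 2)*(j - 1)*(j - 5)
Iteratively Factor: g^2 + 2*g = (g)*(g + 2)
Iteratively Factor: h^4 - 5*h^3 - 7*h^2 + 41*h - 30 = (h - 5)*(h^3 - 7*h + 6) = (h - 5)*(h + 3)*(h^2 - 3*h + 2) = (h - 5)*(h - 2)*(h + 3)*(h - 1)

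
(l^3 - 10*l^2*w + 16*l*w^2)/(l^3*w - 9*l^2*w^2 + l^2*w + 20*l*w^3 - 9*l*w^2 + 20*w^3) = l*(l^2 - 10*l*w + 16*w^2)/(w*(l^3 - 9*l^2*w + l^2 + 20*l*w^2 - 9*l*w + 20*w^2))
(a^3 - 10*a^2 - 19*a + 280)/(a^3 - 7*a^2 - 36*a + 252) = (a^2 - 3*a - 40)/(a^2 - 36)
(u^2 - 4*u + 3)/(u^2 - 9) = (u - 1)/(u + 3)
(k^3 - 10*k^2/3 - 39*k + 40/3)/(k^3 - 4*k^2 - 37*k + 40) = (k - 1/3)/(k - 1)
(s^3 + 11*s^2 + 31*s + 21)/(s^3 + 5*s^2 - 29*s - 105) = (s + 1)/(s - 5)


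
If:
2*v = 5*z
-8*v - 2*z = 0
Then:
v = 0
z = 0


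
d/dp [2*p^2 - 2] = 4*p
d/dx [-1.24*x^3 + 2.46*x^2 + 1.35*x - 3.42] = -3.72*x^2 + 4.92*x + 1.35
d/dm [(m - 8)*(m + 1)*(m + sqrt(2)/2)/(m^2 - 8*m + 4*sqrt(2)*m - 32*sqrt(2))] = (m^2 + 8*sqrt(2)*m + 4 + 7*sqrt(2)/2)/(m^2 + 8*sqrt(2)*m + 32)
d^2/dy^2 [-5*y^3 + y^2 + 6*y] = 2 - 30*y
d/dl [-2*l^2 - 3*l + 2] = -4*l - 3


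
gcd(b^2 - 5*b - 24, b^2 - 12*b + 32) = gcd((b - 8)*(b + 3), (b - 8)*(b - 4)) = b - 8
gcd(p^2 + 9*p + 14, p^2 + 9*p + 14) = p^2 + 9*p + 14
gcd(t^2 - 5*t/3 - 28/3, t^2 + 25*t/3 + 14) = t + 7/3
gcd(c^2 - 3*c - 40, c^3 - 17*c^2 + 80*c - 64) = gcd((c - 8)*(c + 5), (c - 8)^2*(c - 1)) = c - 8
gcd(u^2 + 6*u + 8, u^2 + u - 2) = u + 2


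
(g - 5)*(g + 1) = g^2 - 4*g - 5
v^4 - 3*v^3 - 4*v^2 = v^2*(v - 4)*(v + 1)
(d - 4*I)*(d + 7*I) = d^2 + 3*I*d + 28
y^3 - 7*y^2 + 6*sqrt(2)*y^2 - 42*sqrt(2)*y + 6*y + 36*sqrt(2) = (y - 6)*(y - 1)*(y + 6*sqrt(2))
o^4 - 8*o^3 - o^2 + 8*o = o*(o - 8)*(o - 1)*(o + 1)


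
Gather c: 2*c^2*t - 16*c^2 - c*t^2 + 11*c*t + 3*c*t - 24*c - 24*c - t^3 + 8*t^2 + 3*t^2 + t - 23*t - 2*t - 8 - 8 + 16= c^2*(2*t - 16) + c*(-t^2 + 14*t - 48) - t^3 + 11*t^2 - 24*t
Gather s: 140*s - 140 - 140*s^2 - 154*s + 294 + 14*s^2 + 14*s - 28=126 - 126*s^2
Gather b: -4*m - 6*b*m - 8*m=-6*b*m - 12*m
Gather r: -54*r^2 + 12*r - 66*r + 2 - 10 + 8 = -54*r^2 - 54*r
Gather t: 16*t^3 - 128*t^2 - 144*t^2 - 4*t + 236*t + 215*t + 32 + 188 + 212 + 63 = 16*t^3 - 272*t^2 + 447*t + 495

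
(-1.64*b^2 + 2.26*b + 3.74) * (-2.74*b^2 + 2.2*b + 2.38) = 4.4936*b^4 - 9.8004*b^3 - 9.1788*b^2 + 13.6068*b + 8.9012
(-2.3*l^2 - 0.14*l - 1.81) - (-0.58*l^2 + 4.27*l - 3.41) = -1.72*l^2 - 4.41*l + 1.6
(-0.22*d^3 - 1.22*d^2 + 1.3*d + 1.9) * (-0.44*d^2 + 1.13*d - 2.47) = 0.0968*d^5 + 0.2882*d^4 - 1.4072*d^3 + 3.6464*d^2 - 1.064*d - 4.693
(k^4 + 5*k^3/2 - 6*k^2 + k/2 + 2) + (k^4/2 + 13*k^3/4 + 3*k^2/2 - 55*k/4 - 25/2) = 3*k^4/2 + 23*k^3/4 - 9*k^2/2 - 53*k/4 - 21/2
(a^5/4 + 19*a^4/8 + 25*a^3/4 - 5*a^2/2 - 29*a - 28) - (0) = a^5/4 + 19*a^4/8 + 25*a^3/4 - 5*a^2/2 - 29*a - 28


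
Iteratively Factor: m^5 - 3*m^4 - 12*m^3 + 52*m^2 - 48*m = (m + 4)*(m^4 - 7*m^3 + 16*m^2 - 12*m) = (m - 2)*(m + 4)*(m^3 - 5*m^2 + 6*m) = (m - 2)^2*(m + 4)*(m^2 - 3*m) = (m - 3)*(m - 2)^2*(m + 4)*(m)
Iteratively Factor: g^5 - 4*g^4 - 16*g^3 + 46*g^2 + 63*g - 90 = (g - 1)*(g^4 - 3*g^3 - 19*g^2 + 27*g + 90) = (g - 1)*(g + 3)*(g^3 - 6*g^2 - g + 30) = (g - 5)*(g - 1)*(g + 3)*(g^2 - g - 6) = (g - 5)*(g - 1)*(g + 2)*(g + 3)*(g - 3)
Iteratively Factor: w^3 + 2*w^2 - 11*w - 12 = (w + 4)*(w^2 - 2*w - 3) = (w - 3)*(w + 4)*(w + 1)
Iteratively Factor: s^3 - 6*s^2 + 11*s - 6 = (s - 1)*(s^2 - 5*s + 6) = (s - 3)*(s - 1)*(s - 2)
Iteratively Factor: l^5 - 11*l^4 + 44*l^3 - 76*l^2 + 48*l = (l - 2)*(l^4 - 9*l^3 + 26*l^2 - 24*l) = l*(l - 2)*(l^3 - 9*l^2 + 26*l - 24) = l*(l - 3)*(l - 2)*(l^2 - 6*l + 8) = l*(l - 4)*(l - 3)*(l - 2)*(l - 2)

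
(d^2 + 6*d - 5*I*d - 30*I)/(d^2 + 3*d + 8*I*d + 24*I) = (d^2 + d*(6 - 5*I) - 30*I)/(d^2 + d*(3 + 8*I) + 24*I)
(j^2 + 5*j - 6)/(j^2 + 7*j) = (j^2 + 5*j - 6)/(j*(j + 7))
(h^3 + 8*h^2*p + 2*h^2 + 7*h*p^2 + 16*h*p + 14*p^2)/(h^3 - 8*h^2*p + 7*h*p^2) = (h^3 + 8*h^2*p + 2*h^2 + 7*h*p^2 + 16*h*p + 14*p^2)/(h*(h^2 - 8*h*p + 7*p^2))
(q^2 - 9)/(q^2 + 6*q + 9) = (q - 3)/(q + 3)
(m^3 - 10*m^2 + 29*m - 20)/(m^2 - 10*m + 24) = (m^2 - 6*m + 5)/(m - 6)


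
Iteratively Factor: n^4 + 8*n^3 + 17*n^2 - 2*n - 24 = (n + 2)*(n^3 + 6*n^2 + 5*n - 12) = (n + 2)*(n + 3)*(n^2 + 3*n - 4) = (n - 1)*(n + 2)*(n + 3)*(n + 4)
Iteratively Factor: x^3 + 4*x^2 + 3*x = (x + 1)*(x^2 + 3*x) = x*(x + 1)*(x + 3)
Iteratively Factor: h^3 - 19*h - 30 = (h + 3)*(h^2 - 3*h - 10) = (h - 5)*(h + 3)*(h + 2)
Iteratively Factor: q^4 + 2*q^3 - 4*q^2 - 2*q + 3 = (q - 1)*(q^3 + 3*q^2 - q - 3) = (q - 1)*(q + 1)*(q^2 + 2*q - 3) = (q - 1)^2*(q + 1)*(q + 3)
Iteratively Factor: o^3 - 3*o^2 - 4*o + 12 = (o + 2)*(o^2 - 5*o + 6) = (o - 3)*(o + 2)*(o - 2)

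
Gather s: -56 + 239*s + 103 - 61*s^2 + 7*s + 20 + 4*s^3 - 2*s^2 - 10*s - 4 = 4*s^3 - 63*s^2 + 236*s + 63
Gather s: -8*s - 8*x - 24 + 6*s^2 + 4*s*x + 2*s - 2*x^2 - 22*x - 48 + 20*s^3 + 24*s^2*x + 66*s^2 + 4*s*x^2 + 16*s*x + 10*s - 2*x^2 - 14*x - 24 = 20*s^3 + s^2*(24*x + 72) + s*(4*x^2 + 20*x + 4) - 4*x^2 - 44*x - 96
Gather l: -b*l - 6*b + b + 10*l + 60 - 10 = -5*b + l*(10 - b) + 50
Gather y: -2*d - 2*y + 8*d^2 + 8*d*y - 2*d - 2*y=8*d^2 - 4*d + y*(8*d - 4)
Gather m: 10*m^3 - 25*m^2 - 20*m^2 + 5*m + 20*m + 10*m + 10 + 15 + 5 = 10*m^3 - 45*m^2 + 35*m + 30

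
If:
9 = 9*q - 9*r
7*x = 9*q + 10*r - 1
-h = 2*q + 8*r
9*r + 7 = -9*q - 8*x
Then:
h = 602/139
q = 51/139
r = -88/139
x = -80/139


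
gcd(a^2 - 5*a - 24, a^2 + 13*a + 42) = 1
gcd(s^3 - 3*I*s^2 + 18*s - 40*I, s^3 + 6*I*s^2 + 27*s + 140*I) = s^2 - I*s + 20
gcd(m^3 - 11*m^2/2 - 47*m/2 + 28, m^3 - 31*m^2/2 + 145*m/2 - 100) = m - 8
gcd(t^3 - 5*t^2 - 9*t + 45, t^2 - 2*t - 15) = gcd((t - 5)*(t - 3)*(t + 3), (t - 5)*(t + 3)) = t^2 - 2*t - 15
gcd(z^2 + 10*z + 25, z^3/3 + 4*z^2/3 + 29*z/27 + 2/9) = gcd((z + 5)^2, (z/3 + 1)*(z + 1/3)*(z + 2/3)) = 1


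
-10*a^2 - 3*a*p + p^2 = (-5*a + p)*(2*a + p)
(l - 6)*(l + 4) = l^2 - 2*l - 24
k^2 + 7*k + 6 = (k + 1)*(k + 6)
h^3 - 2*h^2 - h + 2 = (h - 2)*(h - 1)*(h + 1)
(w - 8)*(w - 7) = w^2 - 15*w + 56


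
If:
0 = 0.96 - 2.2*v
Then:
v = 0.44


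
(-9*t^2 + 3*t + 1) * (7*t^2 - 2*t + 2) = -63*t^4 + 39*t^3 - 17*t^2 + 4*t + 2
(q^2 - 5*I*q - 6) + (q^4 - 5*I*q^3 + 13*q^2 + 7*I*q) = q^4 - 5*I*q^3 + 14*q^2 + 2*I*q - 6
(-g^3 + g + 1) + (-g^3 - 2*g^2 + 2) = -2*g^3 - 2*g^2 + g + 3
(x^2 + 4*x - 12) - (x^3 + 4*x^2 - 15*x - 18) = -x^3 - 3*x^2 + 19*x + 6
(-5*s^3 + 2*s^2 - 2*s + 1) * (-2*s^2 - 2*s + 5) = 10*s^5 + 6*s^4 - 25*s^3 + 12*s^2 - 12*s + 5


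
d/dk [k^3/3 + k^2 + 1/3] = k*(k + 2)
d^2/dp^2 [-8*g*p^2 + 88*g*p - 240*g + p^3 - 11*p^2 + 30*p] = -16*g + 6*p - 22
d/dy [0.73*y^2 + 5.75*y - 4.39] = 1.46*y + 5.75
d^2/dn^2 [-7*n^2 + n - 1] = -14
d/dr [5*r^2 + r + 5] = 10*r + 1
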